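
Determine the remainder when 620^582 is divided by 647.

493

582 in binary is 1001000110, i.e. 582 = 512 + 64 + 4 + 2.
620^1 ≡ 620 (mod 647)
620^2 ≡ 620^2 = 384400 ≡ 82 (mod 647)
620^4 ≡ 82^2 = 6724 ≡ 254 (mod 647)
620^8 ≡ 254^2 = 64516 ≡ 463 (mod 647)
620^16 ≡ 463^2 = 214369 ≡ 212 (mod 647)
620^32 ≡ 212^2 = 44944 ≡ 301 (mod 647)
620^64 ≡ 301^2 = 90601 ≡ 21 (mod 647)
620^128 ≡ 21^2 = 441 (mod 647)
620^256 ≡ 441^2 = 194481 ≡ 381 (mod 647)
620^512 ≡ 381^2 = 145161 ≡ 233 (mod 647)
620^582 = 620^512 · 620^64 · 620^4 · 620^2 ≡ 233 · 21 · 254 · 82 (mod 647).
Accumulate the product:
233 · 21 = 4893 ≡ 364
364 · 254 = 92456 ≡ 582
582 · 82 = 47724 ≡ 493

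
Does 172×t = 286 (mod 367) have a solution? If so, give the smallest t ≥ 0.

23

gcd(172, 367) = 1, so a unique solution mod 367 exists.
172⁻¹ ≡ 335 (mod 367).
t ≡ 335×286 ≡ 23 (mod 367).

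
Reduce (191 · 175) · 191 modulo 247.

191 · 175 = 33425 ≡ 80 (mod 247)
80 · 191 = 15280 ≡ 213 (mod 247)

213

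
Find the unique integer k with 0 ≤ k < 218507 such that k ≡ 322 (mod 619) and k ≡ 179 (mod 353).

104314

619⁻¹ mod 353: 619*142 ≡ 1 (mod 353), so 619⁻¹ ≡ 142.
k = 322 + 619*((179 − 322)*142 mod 353) = 322 + 619*168 = 104314.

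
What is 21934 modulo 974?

21934 = 22×974 + 506, so 21934 ≡ 506 (mod 974).

506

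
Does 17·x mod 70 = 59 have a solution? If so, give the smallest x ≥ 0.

gcd(17, 70) = 1, so a unique solution mod 70 exists.
17⁻¹ ≡ 33 (mod 70).
x ≡ 33·59 ≡ 57 (mod 70).

57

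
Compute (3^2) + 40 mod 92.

(3)^2 ≡ 9 (mod 92)
9 + 40 = 49

49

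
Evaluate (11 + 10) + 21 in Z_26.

16

11 + 10 = 21
21 + 21 = 42 ≡ 16 (mod 26)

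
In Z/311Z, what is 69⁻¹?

302

Run the extended Euclidean algorithm:
311 = 4×69 + 35
69 = 1×35 + 34
35 = 1×34 + 1
34 = 34×1 + 0
gcd(69, 311) = 1, so the inverse exists.
Bézout: 1 = 2×311 − 9×69.
So 69⁻¹ ≡ −9 ≡ 302 (mod 311).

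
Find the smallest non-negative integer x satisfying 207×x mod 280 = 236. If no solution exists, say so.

gcd(207, 280) = 1, so a unique solution mod 280 exists.
207⁻¹ ≡ 23 (mod 280).
x ≡ 23×236 ≡ 108 (mod 280).

108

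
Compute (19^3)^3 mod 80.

(19)^3 ≡ 59 (mod 80)
(59)^3 ≡ 19 (mod 80)

19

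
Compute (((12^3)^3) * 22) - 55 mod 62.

27

(12)^3 ≡ 54 (mod 62)
(54)^3 ≡ 46 (mod 62)
46 * 22 = 1012 ≡ 20 (mod 62)
20 - 55 = -35 ≡ 27 (mod 62)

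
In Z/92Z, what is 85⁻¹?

13

92 = 1*85 + 7
85 = 12*7 + 1
7 = 7*1 + 0
gcd(85, 92) = 1, so the inverse exists.
Back-substitute for 1:
1 = 1*85 − 12*7
  = −12*92 + 13*85
So 85⁻¹ ≡ 13 (mod 92).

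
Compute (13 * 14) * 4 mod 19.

6

13 * 14 = 182 ≡ 11 (mod 19)
11 * 4 = 44 ≡ 6 (mod 19)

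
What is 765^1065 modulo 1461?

1302

Using repeated squaring:
1065 in binary is 10000101001, i.e. 1065 = 1024 + 32 + 8 + 1.
765^1 ≡ 765 (mod 1461)
765^2 ≡ 765^2 = 585225 ≡ 825 (mod 1461)
765^4 ≡ 825^2 = 680625 ≡ 1260 (mod 1461)
765^8 ≡ 1260^2 = 1587600 ≡ 954 (mod 1461)
765^16 ≡ 954^2 = 910116 ≡ 1374 (mod 1461)
765^32 ≡ 1374^2 = 1887876 ≡ 264 (mod 1461)
765^64 ≡ 264^2 = 69696 ≡ 1029 (mod 1461)
765^128 ≡ 1029^2 = 1058841 ≡ 1077 (mod 1461)
765^256 ≡ 1077^2 = 1159929 ≡ 1356 (mod 1461)
765^512 ≡ 1356^2 = 1838736 ≡ 798 (mod 1461)
765^1024 ≡ 798^2 = 636804 ≡ 1269 (mod 1461)
765^1065 = 765^1024 * 765^32 * 765^8 * 765^1 ≡ 1269 * 264 * 954 * 765 (mod 1461).
Accumulate the product:
1269 * 264 = 335016 ≡ 447
447 * 954 = 426438 ≡ 1287
1287 * 765 = 984555 ≡ 1302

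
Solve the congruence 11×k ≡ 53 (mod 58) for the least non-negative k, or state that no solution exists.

47

gcd(11, 58) = 1, so a unique solution mod 58 exists.
11⁻¹ ≡ 37 (mod 58).
k ≡ 37×53 ≡ 47 (mod 58).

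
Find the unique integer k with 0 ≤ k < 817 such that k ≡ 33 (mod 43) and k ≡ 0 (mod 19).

76

43⁻¹ mod 19: 43*4 ≡ 1 (mod 19), so 43⁻¹ ≡ 4.
k = 33 + 43*((0 − 33)*4 mod 19) = 33 + 43*1 = 76.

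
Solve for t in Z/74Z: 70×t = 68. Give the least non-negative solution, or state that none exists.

gcd(70, 74) = 2, and 2 | 68, so solutions exist.
Divide through by 2: 35×t ≡ 34 (mod 37).
35⁻¹ ≡ 18 (mod 37).
t ≡ 18×34 ≡ 20 (mod 37).
The smallest non-negative solution is t = 20.

20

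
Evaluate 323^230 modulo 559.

342

Compute successive squares:
230 in binary is 11100110, i.e. 230 = 128 + 64 + 32 + 4 + 2.
323^1 ≡ 323 (mod 559)
323^2 ≡ 323^2 = 104329 ≡ 355 (mod 559)
323^4 ≡ 355^2 = 126025 ≡ 250 (mod 559)
323^8 ≡ 250^2 = 62500 ≡ 451 (mod 559)
323^16 ≡ 451^2 = 203401 ≡ 484 (mod 559)
323^32 ≡ 484^2 = 234256 ≡ 35 (mod 559)
323^64 ≡ 35^2 = 1225 ≡ 107 (mod 559)
323^128 ≡ 107^2 = 11449 ≡ 269 (mod 559)
323^230 = 323^128 × 323^64 × 323^32 × 323^4 × 323^2 ≡ 269 × 107 × 35 × 250 × 355 (mod 559).
Accumulate the product:
269 × 107 = 28783 ≡ 274
274 × 35 = 9590 ≡ 87
87 × 250 = 21750 ≡ 508
508 × 355 = 180340 ≡ 342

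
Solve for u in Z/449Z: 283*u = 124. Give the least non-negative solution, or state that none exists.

194

gcd(283, 449) = 1, so a unique solution mod 449 exists.
283⁻¹ ≡ 284 (mod 449).
u ≡ 284*124 ≡ 194 (mod 449).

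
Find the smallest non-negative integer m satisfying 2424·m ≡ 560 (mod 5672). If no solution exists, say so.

391

gcd(2424, 5672) = 8, and 8 | 560, so solutions exist.
Divide through by 8: 303·m mod 709 = 70.
303⁻¹ ≡ 117 (mod 709).
m ≡ 117·70 ≡ 391 (mod 709).
The smallest non-negative solution is m = 391.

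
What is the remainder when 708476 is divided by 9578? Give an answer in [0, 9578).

708476 = 73·9578 + 9282, so 708476 ≡ 9282 (mod 9578).

9282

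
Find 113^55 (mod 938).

Using repeated squaring:
113^1 ≡ 113 (mod 938)
113^2 ≡ 113^2 = 12769 ≡ 575 (mod 938)
113^4 ≡ 575^2 = 330625 ≡ 449 (mod 938)
113^8 ≡ 449^2 = 201601 ≡ 869 (mod 938)
113^16 ≡ 869^2 = 755161 ≡ 71 (mod 938)
113^32 ≡ 71^2 = 5041 ≡ 351 (mod 938)
113^55 = 113^32 * 113^16 * 113^4 * 113^2 * 113^1 ≡ 351 * 71 * 449 * 575 * 113 (mod 938).
Accumulate the product:
351 * 71 = 24921 ≡ 533
533 * 449 = 239317 ≡ 127
127 * 575 = 73025 ≡ 799
799 * 113 = 90287 ≡ 239

239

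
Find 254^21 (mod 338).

60

21 in binary is 10101, i.e. 21 = 16 + 4 + 1.
254^1 ≡ 254 (mod 338)
254^2 ≡ 254^2 = 64516 ≡ 296 (mod 338)
254^4 ≡ 296^2 = 87616 ≡ 74 (mod 338)
254^8 ≡ 74^2 = 5476 ≡ 68 (mod 338)
254^16 ≡ 68^2 = 4624 ≡ 230 (mod 338)
254^21 = 254^16 × 254^4 × 254^1 ≡ 230 × 74 × 254 (mod 338).
Accumulate the product:
230 × 74 = 17020 ≡ 120
120 × 254 = 30480 ≡ 60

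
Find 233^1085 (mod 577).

Compute successive squares:
1085 in binary is 10000111101, i.e. 1085 = 1024 + 32 + 16 + 8 + 4 + 1.
233^1 ≡ 233 (mod 577)
233^2 ≡ 233^2 = 54289 ≡ 51 (mod 577)
233^4 ≡ 51^2 = 2601 ≡ 293 (mod 577)
233^8 ≡ 293^2 = 85849 ≡ 453 (mod 577)
233^16 ≡ 453^2 = 205209 ≡ 374 (mod 577)
233^32 ≡ 374^2 = 139876 ≡ 242 (mod 577)
233^64 ≡ 242^2 = 58564 ≡ 287 (mod 577)
233^128 ≡ 287^2 = 82369 ≡ 435 (mod 577)
233^256 ≡ 435^2 = 189225 ≡ 546 (mod 577)
233^512 ≡ 546^2 = 298116 ≡ 384 (mod 577)
233^1024 ≡ 384^2 = 147456 ≡ 321 (mod 577)
233^1085 = 233^1024 × 233^32 × 233^16 × 233^8 × 233^4 × 233^1 ≡ 321 × 242 × 374 × 453 × 293 × 233 (mod 577).
Accumulate the product:
321 × 242 = 77682 ≡ 364
364 × 374 = 136136 ≡ 541
541 × 453 = 245073 ≡ 425
425 × 293 = 124525 ≡ 470
470 × 233 = 109510 ≡ 457

457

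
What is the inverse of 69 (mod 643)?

438

Run the extended Euclidean algorithm:
643 = 9*69 + 22
69 = 3*22 + 3
22 = 7*3 + 1
3 = 3*1 + 0
gcd(69, 643) = 1, so the inverse exists.
Bézout: 1 = 22*643 − 205*69.
So 69⁻¹ ≡ −205 ≡ 438 (mod 643).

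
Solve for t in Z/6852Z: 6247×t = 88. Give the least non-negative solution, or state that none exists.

1744

gcd(6247, 6852) = 1, so a unique solution mod 6852 exists.
6247⁻¹ ≡ 487 (mod 6852).
t ≡ 487×88 ≡ 1744 (mod 6852).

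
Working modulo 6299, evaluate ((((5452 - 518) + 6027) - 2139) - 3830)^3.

5406

5452 - 518 = 4934
4934 + 6027 = 10961 ≡ 4662 (mod 6299)
4662 - 2139 = 2523
2523 - 3830 = -1307 ≡ 4992 (mod 6299)
(4992)^3 ≡ 5406 (mod 6299)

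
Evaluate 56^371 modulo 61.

57

By square-and-multiply:
56^1 ≡ 56 (mod 61)
56^2 ≡ 56^2 = 3136 ≡ 25 (mod 61)
56^4 ≡ 25^2 = 625 ≡ 15 (mod 61)
56^8 ≡ 15^2 = 225 ≡ 42 (mod 61)
56^16 ≡ 42^2 = 1764 ≡ 56 (mod 61)
56^32 ≡ 56^2 = 3136 ≡ 25 (mod 61)
56^64 ≡ 25^2 = 625 ≡ 15 (mod 61)
56^128 ≡ 15^2 = 225 ≡ 42 (mod 61)
56^256 ≡ 42^2 = 1764 ≡ 56 (mod 61)
56^371 = 56^256 × 56^64 × 56^32 × 56^16 × 56^2 × 56^1 ≡ 56 × 15 × 25 × 56 × 25 × 56 (mod 61).
Accumulate the product:
56 × 15 = 840 ≡ 47
47 × 25 = 1175 ≡ 16
16 × 56 = 896 ≡ 42
42 × 25 = 1050 ≡ 13
13 × 56 = 728 ≡ 57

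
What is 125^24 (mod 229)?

125^1 ≡ 125 (mod 229)
125^2 ≡ 125^2 = 15625 ≡ 53 (mod 229)
125^4 ≡ 53^2 = 2809 ≡ 61 (mod 229)
125^8 ≡ 61^2 = 3721 ≡ 57 (mod 229)
125^16 ≡ 57^2 = 3249 ≡ 43 (mod 229)
125^24 = 125^16 × 125^8 ≡ 43 × 57 (mod 229).
43 × 57 = 2451 ≡ 161 (mod 229).

161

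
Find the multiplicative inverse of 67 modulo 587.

Apply the Euclidean algorithm and back-substitute:
587 = 8*67 + 51
67 = 1*51 + 16
51 = 3*16 + 3
16 = 5*3 + 1
3 = 3*1 + 0
gcd(67, 587) = 1, so the inverse exists.
Back-substitute for 1:
1 = 1*16 − 5*3
  = −5*51 + 16*16
  = 16*67 − 21*51
  = −21*587 + 184*67
So 67⁻¹ ≡ 184 (mod 587).

184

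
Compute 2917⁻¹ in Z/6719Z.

5565

Apply the Euclidean algorithm and back-substitute:
6719 = 2·2917 + 885
2917 = 3·885 + 262
885 = 3·262 + 99
262 = 2·99 + 64
99 = 1·64 + 35
64 = 1·35 + 29
35 = 1·29 + 6
29 = 4·6 + 5
6 = 1·5 + 1
5 = 5·1 + 0
gcd(2917, 6719) = 1, so the inverse exists.
Back-substitute for 1:
1 = 1·6 − 1·5
  = −1·29 + 5·6
  = 5·35 − 6·29
  = −6·64 + 11·35
  = 11·99 − 17·64
  = −17·262 + 45·99
  = 45·885 − 152·262
  = −152·2917 + 501·885
  = 501·6719 − 1154·2917
So 2917⁻¹ ≡ −1154 ≡ 5565 (mod 6719).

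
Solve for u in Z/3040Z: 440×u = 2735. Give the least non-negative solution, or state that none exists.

gcd(440, 3040) = 40, and 40 does not divide 2735.
So the congruence has no solution.

no solution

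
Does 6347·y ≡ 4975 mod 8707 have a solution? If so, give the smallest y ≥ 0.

gcd(6347, 8707) = 1, so a unique solution mod 8707 exists.
6347⁻¹ ≡ 6652 (mod 8707).
y ≡ 6652·4975 ≡ 7100 (mod 8707).

7100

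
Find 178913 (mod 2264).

57

178913 = 79×2264 + 57, so 178913 ≡ 57 (mod 2264).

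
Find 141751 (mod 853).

153

141751 = 166×853 + 153, so 141751 ≡ 153 (mod 853).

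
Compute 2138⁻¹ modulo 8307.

4340

8307 = 3*2138 + 1893
2138 = 1*1893 + 245
1893 = 7*245 + 178
245 = 1*178 + 67
178 = 2*67 + 44
67 = 1*44 + 23
44 = 1*23 + 21
23 = 1*21 + 2
21 = 10*2 + 1
2 = 2*1 + 0
gcd(2138, 8307) = 1, so the inverse exists.
Back-substitute for 1:
1 = 1*21 − 10*2
  = −10*23 + 11*21
  = 11*44 − 21*23
  = −21*67 + 32*44
  = 32*178 − 85*67
  = −85*245 + 117*178
  = 117*1893 − 904*245
  = −904*2138 + 1021*1893
  = 1021*8307 − 3967*2138
So 2138⁻¹ ≡ −3967 ≡ 4340 (mod 8307).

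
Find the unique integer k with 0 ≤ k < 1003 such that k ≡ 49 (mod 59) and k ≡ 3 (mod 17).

462

59⁻¹ mod 17: 59×15 ≡ 1 (mod 17), so 59⁻¹ ≡ 15.
k = 49 + 59×((3 − 49)×15 mod 17) = 49 + 59×7 = 462.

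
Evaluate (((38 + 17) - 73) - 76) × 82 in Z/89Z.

38 + 17 = 55
55 - 73 = -18 ≡ 71 (mod 89)
71 - 76 = -5 ≡ 84 (mod 89)
84 × 82 = 6888 ≡ 35 (mod 89)

35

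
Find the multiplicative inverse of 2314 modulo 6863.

2085

Run the extended Euclidean algorithm:
6863 = 2·2314 + 2235
2314 = 1·2235 + 79
2235 = 28·79 + 23
79 = 3·23 + 10
23 = 2·10 + 3
10 = 3·3 + 1
3 = 3·1 + 0
gcd(2314, 6863) = 1, so the inverse exists.
Bézout: 1 = −703·6863 + 2085·2314.
So 2314⁻¹ ≡ 2085 (mod 6863).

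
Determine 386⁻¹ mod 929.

142

By the extended Euclidean algorithm:
929 = 2×386 + 157
386 = 2×157 + 72
157 = 2×72 + 13
72 = 5×13 + 7
13 = 1×7 + 6
7 = 1×6 + 1
6 = 6×1 + 0
gcd(386, 929) = 1, so the inverse exists.
Back-substitute for 1:
1 = 1×7 − 1×6
  = −1×13 + 2×7
  = 2×72 − 11×13
  = −11×157 + 24×72
  = 24×386 − 59×157
  = −59×929 + 142×386
So 386⁻¹ ≡ 142 (mod 929).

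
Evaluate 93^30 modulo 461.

By square-and-multiply:
93^1 ≡ 93 (mod 461)
93^2 ≡ 93^2 = 8649 ≡ 351 (mod 461)
93^4 ≡ 351^2 = 123201 ≡ 114 (mod 461)
93^8 ≡ 114^2 = 12996 ≡ 88 (mod 461)
93^16 ≡ 88^2 = 7744 ≡ 368 (mod 461)
93^30 = 93^16 * 93^8 * 93^4 * 93^2 ≡ 368 * 88 * 114 * 351 (mod 461).
Accumulate the product:
368 * 88 = 32384 ≡ 114
114 * 114 = 12996 ≡ 88
88 * 351 = 30888 ≡ 1

1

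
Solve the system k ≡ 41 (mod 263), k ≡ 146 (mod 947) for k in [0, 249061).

1093

263⁻¹ mod 947: 263·929 ≡ 1 (mod 947), so 263⁻¹ ≡ 929.
k = 41 + 263·((146 − 41)·929 mod 947) = 41 + 263·4 = 1093.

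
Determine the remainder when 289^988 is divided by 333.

145

Using repeated squaring:
988 in binary is 1111011100, i.e. 988 = 512 + 256 + 128 + 64 + 16 + 8 + 4.
289^1 ≡ 289 (mod 333)
289^2 ≡ 289^2 = 83521 ≡ 271 (mod 333)
289^4 ≡ 271^2 = 73441 ≡ 181 (mod 333)
289^8 ≡ 181^2 = 32761 ≡ 127 (mod 333)
289^16 ≡ 127^2 = 16129 ≡ 145 (mod 333)
289^32 ≡ 145^2 = 21025 ≡ 46 (mod 333)
289^64 ≡ 46^2 = 2116 ≡ 118 (mod 333)
289^128 ≡ 118^2 = 13924 ≡ 271 (mod 333)
289^256 ≡ 271^2 = 73441 ≡ 181 (mod 333)
289^512 ≡ 181^2 = 32761 ≡ 127 (mod 333)
289^988 = 289^512 * 289^256 * 289^128 * 289^64 * 289^16 * 289^8 * 289^4 ≡ 127 * 181 * 271 * 118 * 145 * 127 * 181 (mod 333).
Accumulate the product:
127 * 181 = 22987 ≡ 10
10 * 271 = 2710 ≡ 46
46 * 118 = 5428 ≡ 100
100 * 145 = 14500 ≡ 181
181 * 127 = 22987 ≡ 10
10 * 181 = 1810 ≡ 145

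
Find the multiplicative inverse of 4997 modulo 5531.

Apply the Euclidean algorithm and back-substitute:
5531 = 1·4997 + 534
4997 = 9·534 + 191
534 = 2·191 + 152
191 = 1·152 + 39
152 = 3·39 + 35
39 = 1·35 + 4
35 = 8·4 + 3
4 = 1·3 + 1
3 = 3·1 + 0
gcd(4997, 5531) = 1, so the inverse exists.
Back-substitute for 1:
1 = 1·4 − 1·3
  = −1·35 + 9·4
  = 9·39 − 10·35
  = −10·152 + 39·39
  = 39·191 − 49·152
  = −49·534 + 137·191
  = 137·4997 − 1282·534
  = −1282·5531 + 1419·4997
So 4997⁻¹ ≡ 1419 (mod 5531).

1419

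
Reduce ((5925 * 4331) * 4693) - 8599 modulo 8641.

5925 * 4331 = 25661175 ≡ 6046 (mod 8641)
6046 * 4693 = 28373878 ≡ 5475 (mod 8641)
5475 - 8599 = -3124 ≡ 5517 (mod 8641)

5517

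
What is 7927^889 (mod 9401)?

4245

By square-and-multiply:
889 in binary is 1101111001, i.e. 889 = 512 + 256 + 64 + 32 + 16 + 8 + 1.
7927^1 ≡ 7927 (mod 9401)
7927^2 ≡ 7927^2 = 62837329 ≡ 1045 (mod 9401)
7927^4 ≡ 1045^2 = 1092025 ≡ 1509 (mod 9401)
7927^8 ≡ 1509^2 = 2277081 ≡ 2039 (mod 9401)
7927^16 ≡ 2039^2 = 4157521 ≡ 2279 (mod 9401)
7927^32 ≡ 2279^2 = 5193841 ≡ 4489 (mod 9401)
7927^64 ≡ 4489^2 = 20151121 ≡ 4778 (mod 9401)
7927^128 ≡ 4778^2 = 22829284 ≡ 3656 (mod 9401)
7927^256 ≡ 3656^2 = 13366336 ≡ 7515 (mod 9401)
7927^512 ≡ 7515^2 = 56475225 ≡ 3418 (mod 9401)
7927^889 = 7927^512 × 7927^256 × 7927^64 × 7927^32 × 7927^16 × 7927^8 × 7927^1 ≡ 3418 × 7515 × 4778 × 4489 × 2279 × 2039 × 7927 (mod 9401).
Accumulate the product:
3418 × 7515 = 25686270 ≡ 2738
2738 × 4778 = 13082164 ≡ 5373
5373 × 4489 = 24119397 ≡ 5832
5832 × 2279 = 13291128 ≡ 7515
7515 × 2039 = 15323085 ≡ 8856
8856 × 7927 = 70201512 ≡ 4245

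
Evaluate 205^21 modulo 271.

166

By square-and-multiply:
21 in binary is 10101, i.e. 21 = 16 + 4 + 1.
205^1 ≡ 205 (mod 271)
205^2 ≡ 205^2 = 42025 ≡ 20 (mod 271)
205^4 ≡ 20^2 = 400 ≡ 129 (mod 271)
205^8 ≡ 129^2 = 16641 ≡ 110 (mod 271)
205^16 ≡ 110^2 = 12100 ≡ 176 (mod 271)
205^21 = 205^16 * 205^4 * 205^1 ≡ 176 * 129 * 205 (mod 271).
Accumulate the product:
176 * 129 = 22704 ≡ 211
211 * 205 = 43255 ≡ 166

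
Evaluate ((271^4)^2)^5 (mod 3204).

2233

(271)^4 ≡ 2125 (mod 3204)
(2125)^2 ≡ 1189 (mod 3204)
(1189)^5 ≡ 2233 (mod 3204)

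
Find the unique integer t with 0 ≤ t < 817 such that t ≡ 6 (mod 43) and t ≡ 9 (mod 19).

522

43⁻¹ mod 19: 43×4 ≡ 1 (mod 19), so 43⁻¹ ≡ 4.
t = 6 + 43×((9 − 6)×4 mod 19) = 6 + 43×12 = 522.
Check: 522 mod 43 = 6, 522 mod 19 = 9. ✓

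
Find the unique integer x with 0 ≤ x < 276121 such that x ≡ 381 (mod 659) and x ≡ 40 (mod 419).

228395

659⁻¹ mod 419: 659·316 ≡ 1 (mod 419), so 659⁻¹ ≡ 316.
x = 381 + 659·((40 − 381)·316 mod 419) = 381 + 659·346 = 228395.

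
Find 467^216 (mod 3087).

Compute successive squares:
216 in binary is 11011000, i.e. 216 = 128 + 64 + 16 + 8.
467^1 ≡ 467 (mod 3087)
467^2 ≡ 467^2 = 218089 ≡ 1999 (mod 3087)
467^4 ≡ 1999^2 = 3996001 ≡ 1423 (mod 3087)
467^8 ≡ 1423^2 = 2024929 ≡ 2944 (mod 3087)
467^16 ≡ 2944^2 = 8667136 ≡ 1927 (mod 3087)
467^32 ≡ 1927^2 = 3713329 ≡ 2755 (mod 3087)
467^64 ≡ 2755^2 = 7590025 ≡ 2179 (mod 3087)
467^128 ≡ 2179^2 = 4748041 ≡ 235 (mod 3087)
467^216 = 467^128 × 467^64 × 467^16 × 467^8 ≡ 235 × 2179 × 1927 × 2944 (mod 3087).
Accumulate the product:
235 × 2179 = 512065 ≡ 2710
2710 × 1927 = 5222170 ≡ 2053
2053 × 2944 = 6044032 ≡ 2773

2773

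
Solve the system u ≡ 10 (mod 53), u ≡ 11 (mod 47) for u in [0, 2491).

53⁻¹ mod 47: 53·8 ≡ 1 (mod 47), so 53⁻¹ ≡ 8.
u = 10 + 53·((11 − 10)·8 mod 47) = 10 + 53·8 = 434.

434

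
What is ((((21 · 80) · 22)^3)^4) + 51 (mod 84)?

51

21 · 80 = 1680 ≡ 0 (mod 84)
0 · 22 = 0
(0)^3 ≡ 0 (mod 84)
(0)^4 ≡ 0 (mod 84)
0 + 51 = 51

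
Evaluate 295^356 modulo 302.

187

295^1 ≡ 295 (mod 302)
295^2 ≡ 295^2 = 87025 ≡ 49 (mod 302)
295^4 ≡ 49^2 = 2401 ≡ 287 (mod 302)
295^8 ≡ 287^2 = 82369 ≡ 225 (mod 302)
295^16 ≡ 225^2 = 50625 ≡ 191 (mod 302)
295^32 ≡ 191^2 = 36481 ≡ 241 (mod 302)
295^64 ≡ 241^2 = 58081 ≡ 97 (mod 302)
295^128 ≡ 97^2 = 9409 ≡ 47 (mod 302)
295^256 ≡ 47^2 = 2209 ≡ 95 (mod 302)
295^356 = 295^256 * 295^64 * 295^32 * 295^4 ≡ 95 * 97 * 241 * 287 (mod 302).
Accumulate the product:
95 * 97 = 9215 ≡ 155
155 * 241 = 37355 ≡ 209
209 * 287 = 59983 ≡ 187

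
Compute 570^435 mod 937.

520

Using repeated squaring:
435 in binary is 110110011, i.e. 435 = 256 + 128 + 32 + 16 + 2 + 1.
570^1 ≡ 570 (mod 937)
570^2 ≡ 570^2 = 324900 ≡ 698 (mod 937)
570^4 ≡ 698^2 = 487204 ≡ 901 (mod 937)
570^8 ≡ 901^2 = 811801 ≡ 359 (mod 937)
570^16 ≡ 359^2 = 128881 ≡ 512 (mod 937)
570^32 ≡ 512^2 = 262144 ≡ 721 (mod 937)
570^64 ≡ 721^2 = 519841 ≡ 743 (mod 937)
570^128 ≡ 743^2 = 552049 ≡ 156 (mod 937)
570^256 ≡ 156^2 = 24336 ≡ 911 (mod 937)
570^435 = 570^256 · 570^128 · 570^32 · 570^16 · 570^2 · 570^1 ≡ 911 · 156 · 721 · 512 · 698 · 570 (mod 937).
Accumulate the product:
911 · 156 = 142116 ≡ 629
629 · 721 = 453509 ≡ 1
1 · 512 = 512
512 · 698 = 357376 ≡ 379
379 · 570 = 216030 ≡ 520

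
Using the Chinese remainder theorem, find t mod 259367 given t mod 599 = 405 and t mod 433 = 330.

157942

599⁻¹ mod 433: 599·60 ≡ 1 (mod 433), so 599⁻¹ ≡ 60.
t = 405 + 599·((330 − 405)·60 mod 433) = 405 + 599·263 = 157942.
Check: 157942 mod 599 = 405, 157942 mod 433 = 330. ✓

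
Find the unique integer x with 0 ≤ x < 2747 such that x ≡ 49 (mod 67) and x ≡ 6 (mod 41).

1523

67⁻¹ mod 41: 67*30 ≡ 1 (mod 41), so 67⁻¹ ≡ 30.
x = 49 + 67*((6 − 49)*30 mod 41) = 49 + 67*22 = 1523.
Check: 1523 mod 67 = 49, 1523 mod 41 = 6. ✓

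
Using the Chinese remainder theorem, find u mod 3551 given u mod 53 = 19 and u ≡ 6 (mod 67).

53⁻¹ mod 67: 53*43 ≡ 1 (mod 67), so 53⁻¹ ≡ 43.
u = 19 + 53*((6 − 19)*43 mod 67) = 19 + 53*44 = 2351.

2351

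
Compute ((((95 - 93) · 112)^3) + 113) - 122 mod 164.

95 - 93 = 2
2 · 112 = 224 ≡ 60 (mod 164)
(60)^3 ≡ 12 (mod 164)
12 + 113 = 125
125 - 122 = 3

3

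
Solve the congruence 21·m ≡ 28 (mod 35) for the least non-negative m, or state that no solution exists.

gcd(21, 35) = 7, and 7 | 28, so solutions exist.
Divide through by 7: 3·m = 4 (mod 5).
3⁻¹ ≡ 2 (mod 5).
m ≡ 2·4 ≡ 3 (mod 5).
The smallest non-negative solution is m = 3.

3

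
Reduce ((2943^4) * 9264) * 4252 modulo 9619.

(2943)^4 ≡ 5810 (mod 9619)
5810 * 9264 = 53823840 ≡ 5535 (mod 9619)
5535 * 4252 = 23534820 ≡ 6746 (mod 9619)

6746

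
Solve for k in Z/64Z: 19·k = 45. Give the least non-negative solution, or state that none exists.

63

gcd(19, 64) = 1, so a unique solution mod 64 exists.
19⁻¹ ≡ 27 (mod 64).
k ≡ 27·45 ≡ 63 (mod 64).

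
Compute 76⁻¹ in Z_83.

83 = 1*76 + 7
76 = 10*7 + 6
7 = 1*6 + 1
6 = 6*1 + 0
gcd(76, 83) = 1, so the inverse exists.
Bézout: 1 = 11*83 − 12*76.
So 76⁻¹ ≡ −12 ≡ 71 (mod 83).

71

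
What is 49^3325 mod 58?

1

49^1 ≡ 49 (mod 58)
49^2 ≡ 49^2 = 2401 ≡ 23 (mod 58)
49^4 ≡ 23^2 = 529 ≡ 7 (mod 58)
49^8 ≡ 7^2 = 49 (mod 58)
49^16 ≡ 49^2 = 2401 ≡ 23 (mod 58)
49^32 ≡ 23^2 = 529 ≡ 7 (mod 58)
49^64 ≡ 7^2 = 49 (mod 58)
49^128 ≡ 49^2 = 2401 ≡ 23 (mod 58)
49^256 ≡ 23^2 = 529 ≡ 7 (mod 58)
49^512 ≡ 7^2 = 49 (mod 58)
49^1024 ≡ 49^2 = 2401 ≡ 23 (mod 58)
49^2048 ≡ 23^2 = 529 ≡ 7 (mod 58)
49^3325 = 49^2048 * 49^1024 * 49^128 * 49^64 * 49^32 * 49^16 * 49^8 * 49^4 * 49^1 ≡ 7 * 23 * 23 * 49 * 7 * 23 * 49 * 7 * 49 (mod 58).
Accumulate the product:
7 * 23 = 161 ≡ 45
45 * 23 = 1035 ≡ 49
49 * 49 = 2401 ≡ 23
23 * 7 = 161 ≡ 45
45 * 23 = 1035 ≡ 49
49 * 49 = 2401 ≡ 23
23 * 7 = 161 ≡ 45
45 * 49 = 2205 ≡ 1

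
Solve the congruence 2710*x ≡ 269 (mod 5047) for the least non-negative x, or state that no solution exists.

4196

gcd(2710, 5047) = 1, so a unique solution mod 5047 exists.
2710⁻¹ ≡ 2192 (mod 5047).
x ≡ 2192*269 ≡ 4196 (mod 5047).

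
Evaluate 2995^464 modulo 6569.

4566

Using repeated squaring:
464 in binary is 111010000, i.e. 464 = 256 + 128 + 64 + 16.
2995^1 ≡ 2995 (mod 6569)
2995^2 ≡ 2995^2 = 8970025 ≡ 3340 (mod 6569)
2995^4 ≡ 3340^2 = 11155600 ≡ 1438 (mod 6569)
2995^8 ≡ 1438^2 = 2067844 ≡ 5178 (mod 6569)
2995^16 ≡ 5178^2 = 26811684 ≡ 3595 (mod 6569)
2995^32 ≡ 3595^2 = 12924025 ≡ 2802 (mod 6569)
2995^64 ≡ 2802^2 = 7851204 ≡ 1249 (mod 6569)
2995^128 ≡ 1249^2 = 1560001 ≡ 3148 (mod 6569)
2995^256 ≡ 3148^2 = 9909904 ≡ 3852 (mod 6569)
2995^464 = 2995^256 * 2995^128 * 2995^64 * 2995^16 ≡ 3852 * 3148 * 1249 * 3595 (mod 6569).
Accumulate the product:
3852 * 3148 = 12126096 ≡ 6291
6291 * 1249 = 7857459 ≡ 935
935 * 3595 = 3361325 ≡ 4566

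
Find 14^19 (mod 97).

87

14^1 ≡ 14 (mod 97)
14^2 ≡ 14^2 = 196 ≡ 2 (mod 97)
14^4 ≡ 2^2 = 4 (mod 97)
14^8 ≡ 4^2 = 16 (mod 97)
14^16 ≡ 16^2 = 256 ≡ 62 (mod 97)
14^19 = 14^16 × 14^2 × 14^1 ≡ 62 × 2 × 14 (mod 97).
Accumulate the product:
62 × 2 = 124 ≡ 27
27 × 14 = 378 ≡ 87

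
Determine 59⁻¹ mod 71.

Apply the Euclidean algorithm and back-substitute:
71 = 1·59 + 12
59 = 4·12 + 11
12 = 1·11 + 1
11 = 11·1 + 0
gcd(59, 71) = 1, so the inverse exists.
Bézout: 1 = 5·71 − 6·59.
So 59⁻¹ ≡ −6 ≡ 65 (mod 71).

65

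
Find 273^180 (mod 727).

273^1 ≡ 273 (mod 727)
273^2 ≡ 273^2 = 74529 ≡ 375 (mod 727)
273^4 ≡ 375^2 = 140625 ≡ 314 (mod 727)
273^8 ≡ 314^2 = 98596 ≡ 451 (mod 727)
273^16 ≡ 451^2 = 203401 ≡ 568 (mod 727)
273^32 ≡ 568^2 = 322624 ≡ 563 (mod 727)
273^64 ≡ 563^2 = 316969 ≡ 724 (mod 727)
273^128 ≡ 724^2 = 524176 ≡ 9 (mod 727)
273^180 = 273^128 * 273^32 * 273^16 * 273^4 ≡ 9 * 563 * 568 * 314 (mod 727).
Accumulate the product:
9 * 563 = 5067 ≡ 705
705 * 568 = 400440 ≡ 590
590 * 314 = 185260 ≡ 602

602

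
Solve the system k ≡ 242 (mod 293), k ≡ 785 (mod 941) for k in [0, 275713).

174870

293⁻¹ mod 941: 293*774 ≡ 1 (mod 941), so 293⁻¹ ≡ 774.
k = 242 + 293*((785 − 242)*774 mod 941) = 242 + 293*596 = 174870.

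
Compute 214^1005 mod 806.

1005 in binary is 1111101101, i.e. 1005 = 512 + 256 + 128 + 64 + 32 + 8 + 4 + 1.
214^1 ≡ 214 (mod 806)
214^2 ≡ 214^2 = 45796 ≡ 660 (mod 806)
214^4 ≡ 660^2 = 435600 ≡ 360 (mod 806)
214^8 ≡ 360^2 = 129600 ≡ 640 (mod 806)
214^16 ≡ 640^2 = 409600 ≡ 152 (mod 806)
214^32 ≡ 152^2 = 23104 ≡ 536 (mod 806)
214^64 ≡ 536^2 = 287296 ≡ 360 (mod 806)
214^128 ≡ 360^2 = 129600 ≡ 640 (mod 806)
214^256 ≡ 640^2 = 409600 ≡ 152 (mod 806)
214^512 ≡ 152^2 = 23104 ≡ 536 (mod 806)
214^1005 = 214^512 × 214^256 × 214^128 × 214^64 × 214^32 × 214^8 × 214^4 × 214^1 ≡ 536 × 152 × 640 × 360 × 536 × 640 × 360 × 214 (mod 806).
Accumulate the product:
536 × 152 = 81472 ≡ 66
66 × 640 = 42240 ≡ 328
328 × 360 = 118080 ≡ 404
404 × 536 = 216544 ≡ 536
536 × 640 = 343040 ≡ 490
490 × 360 = 176400 ≡ 692
692 × 214 = 148088 ≡ 590

590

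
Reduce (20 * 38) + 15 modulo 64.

7

20 * 38 = 760 ≡ 56 (mod 64)
56 + 15 = 71 ≡ 7 (mod 64)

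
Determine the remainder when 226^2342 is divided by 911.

Compute successive squares:
226^1 ≡ 226 (mod 911)
226^2 ≡ 226^2 = 51076 ≡ 60 (mod 911)
226^4 ≡ 60^2 = 3600 ≡ 867 (mod 911)
226^8 ≡ 867^2 = 751689 ≡ 114 (mod 911)
226^16 ≡ 114^2 = 12996 ≡ 242 (mod 911)
226^32 ≡ 242^2 = 58564 ≡ 260 (mod 911)
226^64 ≡ 260^2 = 67600 ≡ 186 (mod 911)
226^128 ≡ 186^2 = 34596 ≡ 889 (mod 911)
226^256 ≡ 889^2 = 790321 ≡ 484 (mod 911)
226^512 ≡ 484^2 = 234256 ≡ 129 (mod 911)
226^1024 ≡ 129^2 = 16641 ≡ 243 (mod 911)
226^2048 ≡ 243^2 = 59049 ≡ 745 (mod 911)
226^2342 = 226^2048 * 226^256 * 226^32 * 226^4 * 226^2 ≡ 745 * 484 * 260 * 867 * 60 (mod 911).
Accumulate the product:
745 * 484 = 360580 ≡ 735
735 * 260 = 191100 ≡ 701
701 * 867 = 607767 ≡ 130
130 * 60 = 7800 ≡ 512

512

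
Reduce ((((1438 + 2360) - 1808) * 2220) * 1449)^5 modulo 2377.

905

1438 + 2360 = 3798 ≡ 1421 (mod 2377)
1421 - 1808 = -387 ≡ 1990 (mod 2377)
1990 * 2220 = 4417800 ≡ 1334 (mod 2377)
1334 * 1449 = 1932966 ≡ 465 (mod 2377)
(465)^5 ≡ 905 (mod 2377)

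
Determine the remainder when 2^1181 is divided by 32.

0

Compute successive squares:
2^1 ≡ 2 (mod 32)
2^2 ≡ 2^2 = 4 (mod 32)
2^4 ≡ 4^2 = 16 (mod 32)
2^8 ≡ 16^2 = 256 ≡ 0 (mod 32)
2^16 ≡ 0^2 = 0 (mod 32)
2^32 ≡ 0^2 = 0 (mod 32)
2^64 ≡ 0^2 = 0 (mod 32)
2^128 ≡ 0^2 = 0 (mod 32)
2^256 ≡ 0^2 = 0 (mod 32)
2^512 ≡ 0^2 = 0 (mod 32)
2^1024 ≡ 0^2 = 0 (mod 32)
2^1181 = 2^1024 × 2^128 × 2^16 × 2^8 × 2^4 × 2^1 ≡ 0 × 0 × 0 × 0 × 16 × 2 (mod 32).
Accumulate the product:
0 × 0 = 0
0 × 0 = 0
0 × 0 = 0
0 × 16 = 0
0 × 2 = 0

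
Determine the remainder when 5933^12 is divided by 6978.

5563

By square-and-multiply:
12 in binary is 1100, i.e. 12 = 8 + 4.
5933^1 ≡ 5933 (mod 6978)
5933^2 ≡ 5933^2 = 35200489 ≡ 3457 (mod 6978)
5933^4 ≡ 3457^2 = 11950849 ≡ 4513 (mod 6978)
5933^8 ≡ 4513^2 = 20367169 ≡ 5365 (mod 6978)
5933^12 = 5933^8 * 5933^4 ≡ 5365 * 4513 (mod 6978).
5365 * 4513 = 24212245 ≡ 5563 (mod 6978).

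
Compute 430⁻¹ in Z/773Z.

Apply the Euclidean algorithm and back-substitute:
773 = 1·430 + 343
430 = 1·343 + 87
343 = 3·87 + 82
87 = 1·82 + 5
82 = 16·5 + 2
5 = 2·2 + 1
2 = 2·1 + 0
gcd(430, 773) = 1, so the inverse exists.
Back-substitute for 1:
1 = 1·5 − 2·2
  = −2·82 + 33·5
  = 33·87 − 35·82
  = −35·343 + 138·87
  = 138·430 − 173·343
  = −173·773 + 311·430
So 430⁻¹ ≡ 311 (mod 773).

311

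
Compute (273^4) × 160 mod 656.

(273)^4 ≡ 81 (mod 656)
81 × 160 = 12960 ≡ 496 (mod 656)

496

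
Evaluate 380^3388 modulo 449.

35

By square-and-multiply:
3388 in binary is 110100111100, i.e. 3388 = 2048 + 1024 + 256 + 32 + 16 + 8 + 4.
380^1 ≡ 380 (mod 449)
380^2 ≡ 380^2 = 144400 ≡ 271 (mod 449)
380^4 ≡ 271^2 = 73441 ≡ 254 (mod 449)
380^8 ≡ 254^2 = 64516 ≡ 309 (mod 449)
380^16 ≡ 309^2 = 95481 ≡ 293 (mod 449)
380^32 ≡ 293^2 = 85849 ≡ 90 (mod 449)
380^64 ≡ 90^2 = 8100 ≡ 18 (mod 449)
380^128 ≡ 18^2 = 324 (mod 449)
380^256 ≡ 324^2 = 104976 ≡ 359 (mod 449)
380^512 ≡ 359^2 = 128881 ≡ 18 (mod 449)
380^1024 ≡ 18^2 = 324 (mod 449)
380^2048 ≡ 324^2 = 104976 ≡ 359 (mod 449)
380^3388 = 380^2048 · 380^1024 · 380^256 · 380^32 · 380^16 · 380^8 · 380^4 ≡ 359 · 324 · 359 · 90 · 293 · 309 · 254 (mod 449).
Accumulate the product:
359 · 324 = 116316 ≡ 25
25 · 359 = 8975 ≡ 444
444 · 90 = 39960 ≡ 448
448 · 293 = 131264 ≡ 156
156 · 309 = 48204 ≡ 161
161 · 254 = 40894 ≡ 35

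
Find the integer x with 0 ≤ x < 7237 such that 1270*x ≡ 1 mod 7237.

6878

Run the extended Euclidean algorithm:
7237 = 5·1270 + 887
1270 = 1·887 + 383
887 = 2·383 + 121
383 = 3·121 + 20
121 = 6·20 + 1
20 = 20·1 + 0
gcd(1270, 7237) = 1, so the inverse exists.
Bézout: 1 = 63·7237 − 359·1270.
So 1270⁻¹ ≡ −359 ≡ 6878 (mod 7237).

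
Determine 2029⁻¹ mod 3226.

3226 = 1*2029 + 1197
2029 = 1*1197 + 832
1197 = 1*832 + 365
832 = 2*365 + 102
365 = 3*102 + 59
102 = 1*59 + 43
59 = 1*43 + 16
43 = 2*16 + 11
16 = 1*11 + 5
11 = 2*5 + 1
5 = 5*1 + 0
gcd(2029, 3226) = 1, so the inverse exists.
Bézout: 1 = −378*3226 + 601*2029.
So 2029⁻¹ ≡ 601 (mod 3226).

601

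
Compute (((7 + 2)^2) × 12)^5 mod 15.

7 + 2 = 9
(9)^2 ≡ 6 (mod 15)
6 × 12 = 72 ≡ 12 (mod 15)
(12)^5 ≡ 12 (mod 15)

12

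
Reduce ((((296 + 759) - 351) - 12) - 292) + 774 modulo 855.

319

296 + 759 = 1055 ≡ 200 (mod 855)
200 - 351 = -151 ≡ 704 (mod 855)
704 - 12 = 692
692 - 292 = 400
400 + 774 = 1174 ≡ 319 (mod 855)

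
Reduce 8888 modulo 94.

8888 = 94·94 + 52, so 8888 ≡ 52 (mod 94).

52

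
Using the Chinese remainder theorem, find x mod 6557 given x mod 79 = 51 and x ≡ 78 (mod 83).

79⁻¹ mod 83: 79·62 ≡ 1 (mod 83), so 79⁻¹ ≡ 62.
x = 51 + 79·((78 − 51)·62 mod 83) = 51 + 79·14 = 1157.
Check: 1157 mod 79 = 51, 1157 mod 83 = 78. ✓

1157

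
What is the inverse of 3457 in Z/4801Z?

4801 = 1*3457 + 1344
3457 = 2*1344 + 769
1344 = 1*769 + 575
769 = 1*575 + 194
575 = 2*194 + 187
194 = 1*187 + 7
187 = 26*7 + 5
7 = 1*5 + 2
5 = 2*2 + 1
2 = 2*1 + 0
gcd(3457, 4801) = 1, so the inverse exists.
Back-substitute for 1:
1 = 1*5 − 2*2
  = −2*7 + 3*5
  = 3*187 − 80*7
  = −80*194 + 83*187
  = 83*575 − 246*194
  = −246*769 + 329*575
  = 329*1344 − 575*769
  = −575*3457 + 1479*1344
  = 1479*4801 − 2054*3457
So 3457⁻¹ ≡ −2054 ≡ 2747 (mod 4801).

2747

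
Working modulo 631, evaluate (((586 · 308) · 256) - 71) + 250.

586 · 308 = 180488 ≡ 22 (mod 631)
22 · 256 = 5632 ≡ 584 (mod 631)
584 - 71 = 513
513 + 250 = 763 ≡ 132 (mod 631)

132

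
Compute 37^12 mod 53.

10

Compute successive squares:
37^1 ≡ 37 (mod 53)
37^2 ≡ 37^2 = 1369 ≡ 44 (mod 53)
37^4 ≡ 44^2 = 1936 ≡ 28 (mod 53)
37^8 ≡ 28^2 = 784 ≡ 42 (mod 53)
37^12 = 37^8 × 37^4 ≡ 42 × 28 (mod 53).
42 × 28 = 1176 ≡ 10 (mod 53).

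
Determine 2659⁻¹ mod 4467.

4467 = 1*2659 + 1808
2659 = 1*1808 + 851
1808 = 2*851 + 106
851 = 8*106 + 3
106 = 35*3 + 1
3 = 3*1 + 0
gcd(2659, 4467) = 1, so the inverse exists.
Bézout: 1 = 878*4467 − 1475*2659.
So 2659⁻¹ ≡ −1475 ≡ 2992 (mod 4467).

2992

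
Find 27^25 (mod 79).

41

Using repeated squaring:
27^1 ≡ 27 (mod 79)
27^2 ≡ 27^2 = 729 ≡ 18 (mod 79)
27^4 ≡ 18^2 = 324 ≡ 8 (mod 79)
27^8 ≡ 8^2 = 64 (mod 79)
27^16 ≡ 64^2 = 4096 ≡ 67 (mod 79)
27^25 = 27^16 × 27^8 × 27^1 ≡ 67 × 64 × 27 (mod 79).
Accumulate the product:
67 × 64 = 4288 ≡ 22
22 × 27 = 594 ≡ 41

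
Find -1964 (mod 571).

320

-1964 = -4*571 + 320, so -1964 ≡ 320 (mod 571).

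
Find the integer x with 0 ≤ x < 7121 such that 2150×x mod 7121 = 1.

2547

Run the extended Euclidean algorithm:
7121 = 3*2150 + 671
2150 = 3*671 + 137
671 = 4*137 + 123
137 = 1*123 + 14
123 = 8*14 + 11
14 = 1*11 + 3
11 = 3*3 + 2
3 = 1*2 + 1
2 = 2*1 + 0
gcd(2150, 7121) = 1, so the inverse exists.
Bézout: 1 = −769*7121 + 2547*2150.
So 2150⁻¹ ≡ 2547 (mod 7121).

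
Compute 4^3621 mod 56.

Using repeated squaring:
3621 in binary is 111000100101, i.e. 3621 = 2048 + 1024 + 512 + 32 + 4 + 1.
4^1 ≡ 4 (mod 56)
4^2 ≡ 4^2 = 16 (mod 56)
4^4 ≡ 16^2 = 256 ≡ 32 (mod 56)
4^8 ≡ 32^2 = 1024 ≡ 16 (mod 56)
4^16 ≡ 16^2 = 256 ≡ 32 (mod 56)
4^32 ≡ 32^2 = 1024 ≡ 16 (mod 56)
4^64 ≡ 16^2 = 256 ≡ 32 (mod 56)
4^128 ≡ 32^2 = 1024 ≡ 16 (mod 56)
4^256 ≡ 16^2 = 256 ≡ 32 (mod 56)
4^512 ≡ 32^2 = 1024 ≡ 16 (mod 56)
4^1024 ≡ 16^2 = 256 ≡ 32 (mod 56)
4^2048 ≡ 32^2 = 1024 ≡ 16 (mod 56)
4^3621 = 4^2048 × 4^1024 × 4^512 × 4^32 × 4^4 × 4^1 ≡ 16 × 32 × 16 × 16 × 32 × 4 (mod 56).
Accumulate the product:
16 × 32 = 512 ≡ 8
8 × 16 = 128 ≡ 16
16 × 16 = 256 ≡ 32
32 × 32 = 1024 ≡ 16
16 × 4 = 64 ≡ 8

8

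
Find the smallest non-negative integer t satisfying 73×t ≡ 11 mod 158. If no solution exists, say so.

gcd(73, 158) = 1, so a unique solution mod 158 exists.
73⁻¹ ≡ 13 (mod 158).
t ≡ 13×11 ≡ 143 (mod 158).

143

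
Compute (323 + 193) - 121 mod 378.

17

323 + 193 = 516 ≡ 138 (mod 378)
138 - 121 = 17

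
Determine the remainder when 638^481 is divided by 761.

193

Compute successive squares:
638^1 ≡ 638 (mod 761)
638^2 ≡ 638^2 = 407044 ≡ 670 (mod 761)
638^4 ≡ 670^2 = 448900 ≡ 671 (mod 761)
638^8 ≡ 671^2 = 450241 ≡ 490 (mod 761)
638^16 ≡ 490^2 = 240100 ≡ 385 (mod 761)
638^32 ≡ 385^2 = 148225 ≡ 591 (mod 761)
638^64 ≡ 591^2 = 349281 ≡ 743 (mod 761)
638^128 ≡ 743^2 = 552049 ≡ 324 (mod 761)
638^256 ≡ 324^2 = 104976 ≡ 719 (mod 761)
638^481 = 638^256 · 638^128 · 638^64 · 638^32 · 638^1 ≡ 719 · 324 · 743 · 591 · 638 (mod 761).
Accumulate the product:
719 · 324 = 232956 ≡ 90
90 · 743 = 66870 ≡ 663
663 · 591 = 391833 ≡ 679
679 · 638 = 433202 ≡ 193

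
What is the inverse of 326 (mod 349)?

Apply the Euclidean algorithm and back-substitute:
349 = 1*326 + 23
326 = 14*23 + 4
23 = 5*4 + 3
4 = 1*3 + 1
3 = 3*1 + 0
gcd(326, 349) = 1, so the inverse exists.
Back-substitute for 1:
1 = 1*4 − 1*3
  = −1*23 + 6*4
  = 6*326 − 85*23
  = −85*349 + 91*326
So 326⁻¹ ≡ 91 (mod 349).

91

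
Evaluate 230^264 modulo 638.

230^1 ≡ 230 (mod 638)
230^2 ≡ 230^2 = 52900 ≡ 584 (mod 638)
230^4 ≡ 584^2 = 341056 ≡ 364 (mod 638)
230^8 ≡ 364^2 = 132496 ≡ 430 (mod 638)
230^16 ≡ 430^2 = 184900 ≡ 518 (mod 638)
230^32 ≡ 518^2 = 268324 ≡ 364 (mod 638)
230^64 ≡ 364^2 = 132496 ≡ 430 (mod 638)
230^128 ≡ 430^2 = 184900 ≡ 518 (mod 638)
230^256 ≡ 518^2 = 268324 ≡ 364 (mod 638)
230^264 = 230^256 * 230^8 ≡ 364 * 430 (mod 638).
364 * 430 = 156520 ≡ 210 (mod 638).

210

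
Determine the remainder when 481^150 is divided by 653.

579

Using repeated squaring:
481^1 ≡ 481 (mod 653)
481^2 ≡ 481^2 = 231361 ≡ 199 (mod 653)
481^4 ≡ 199^2 = 39601 ≡ 421 (mod 653)
481^8 ≡ 421^2 = 177241 ≡ 278 (mod 653)
481^16 ≡ 278^2 = 77284 ≡ 230 (mod 653)
481^32 ≡ 230^2 = 52900 ≡ 7 (mod 653)
481^64 ≡ 7^2 = 49 (mod 653)
481^128 ≡ 49^2 = 2401 ≡ 442 (mod 653)
481^150 = 481^128 · 481^16 · 481^4 · 481^2 ≡ 442 · 230 · 421 · 199 (mod 653).
Accumulate the product:
442 · 230 = 101660 ≡ 445
445 · 421 = 187345 ≡ 587
587 · 199 = 116813 ≡ 579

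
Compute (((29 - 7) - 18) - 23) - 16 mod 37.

2

29 - 7 = 22
22 - 18 = 4
4 - 23 = -19 ≡ 18 (mod 37)
18 - 16 = 2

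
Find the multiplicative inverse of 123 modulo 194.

153

Apply the Euclidean algorithm and back-substitute:
194 = 1×123 + 71
123 = 1×71 + 52
71 = 1×52 + 19
52 = 2×19 + 14
19 = 1×14 + 5
14 = 2×5 + 4
5 = 1×4 + 1
4 = 4×1 + 0
gcd(123, 194) = 1, so the inverse exists.
Bézout: 1 = 26×194 − 41×123.
So 123⁻¹ ≡ −41 ≡ 153 (mod 194).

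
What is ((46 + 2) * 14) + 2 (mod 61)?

46 + 2 = 48
48 * 14 = 672 ≡ 1 (mod 61)
1 + 2 = 3

3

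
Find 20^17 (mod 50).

20^1 ≡ 20 (mod 50)
20^2 ≡ 20^2 = 400 ≡ 0 (mod 50)
20^4 ≡ 0^2 = 0 (mod 50)
20^8 ≡ 0^2 = 0 (mod 50)
20^16 ≡ 0^2 = 0 (mod 50)
20^17 = 20^16 · 20^1 ≡ 0 · 20 (mod 50).
0 · 20 = 0 ≡ 0 (mod 50).

0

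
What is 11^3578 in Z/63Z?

Compute successive squares:
3578 in binary is 110111111010, i.e. 3578 = 2048 + 1024 + 256 + 128 + 64 + 32 + 16 + 8 + 2.
11^1 ≡ 11 (mod 63)
11^2 ≡ 11^2 = 121 ≡ 58 (mod 63)
11^4 ≡ 58^2 = 3364 ≡ 25 (mod 63)
11^8 ≡ 25^2 = 625 ≡ 58 (mod 63)
11^16 ≡ 58^2 = 3364 ≡ 25 (mod 63)
11^32 ≡ 25^2 = 625 ≡ 58 (mod 63)
11^64 ≡ 58^2 = 3364 ≡ 25 (mod 63)
11^128 ≡ 25^2 = 625 ≡ 58 (mod 63)
11^256 ≡ 58^2 = 3364 ≡ 25 (mod 63)
11^512 ≡ 25^2 = 625 ≡ 58 (mod 63)
11^1024 ≡ 58^2 = 3364 ≡ 25 (mod 63)
11^2048 ≡ 25^2 = 625 ≡ 58 (mod 63)
11^3578 = 11^2048 * 11^1024 * 11^256 * 11^128 * 11^64 * 11^32 * 11^16 * 11^8 * 11^2 ≡ 58 * 25 * 25 * 58 * 25 * 58 * 25 * 58 * 58 (mod 63).
Accumulate the product:
58 * 25 = 1450 ≡ 1
1 * 25 = 25
25 * 58 = 1450 ≡ 1
1 * 25 = 25
25 * 58 = 1450 ≡ 1
1 * 25 = 25
25 * 58 = 1450 ≡ 1
1 * 58 = 58

58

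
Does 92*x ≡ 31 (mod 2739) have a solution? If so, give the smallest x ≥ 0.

566

gcd(92, 2739) = 1, so a unique solution mod 2739 exists.
92⁻¹ ≡ 1697 (mod 2739).
x ≡ 1697*31 ≡ 566 (mod 2739).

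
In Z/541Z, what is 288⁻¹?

Apply the Euclidean algorithm and back-substitute:
541 = 1×288 + 253
288 = 1×253 + 35
253 = 7×35 + 8
35 = 4×8 + 3
8 = 2×3 + 2
3 = 1×2 + 1
2 = 2×1 + 0
gcd(288, 541) = 1, so the inverse exists.
Back-substitute for 1:
1 = 1×3 − 1×2
  = −1×8 + 3×3
  = 3×35 − 13×8
  = −13×253 + 94×35
  = 94×288 − 107×253
  = −107×541 + 201×288
So 288⁻¹ ≡ 201 (mod 541).

201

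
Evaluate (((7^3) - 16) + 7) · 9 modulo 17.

14

(7)^3 ≡ 3 (mod 17)
3 - 16 = -13 ≡ 4 (mod 17)
4 + 7 = 11
11 · 9 = 99 ≡ 14 (mod 17)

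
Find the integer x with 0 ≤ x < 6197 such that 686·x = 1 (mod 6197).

4580

By the extended Euclidean algorithm:
6197 = 9·686 + 23
686 = 29·23 + 19
23 = 1·19 + 4
19 = 4·4 + 3
4 = 1·3 + 1
3 = 3·1 + 0
gcd(686, 6197) = 1, so the inverse exists.
Back-substitute for 1:
1 = 1·4 − 1·3
  = −1·19 + 5·4
  = 5·23 − 6·19
  = −6·686 + 179·23
  = 179·6197 − 1617·686
So 686⁻¹ ≡ −1617 ≡ 4580 (mod 6197).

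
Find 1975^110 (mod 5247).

Compute successive squares:
1975^1 ≡ 1975 (mod 5247)
1975^2 ≡ 1975^2 = 3900625 ≡ 2104 (mod 5247)
1975^4 ≡ 2104^2 = 4426816 ≡ 3595 (mod 5247)
1975^8 ≡ 3595^2 = 12924025 ≡ 664 (mod 5247)
1975^16 ≡ 664^2 = 440896 ≡ 148 (mod 5247)
1975^32 ≡ 148^2 = 21904 ≡ 916 (mod 5247)
1975^64 ≡ 916^2 = 839056 ≡ 4783 (mod 5247)
1975^110 = 1975^64 * 1975^32 * 1975^8 * 1975^4 * 1975^2 ≡ 4783 * 916 * 664 * 3595 * 2104 (mod 5247).
Accumulate the product:
4783 * 916 = 4381228 ≡ 5230
5230 * 664 = 3472720 ≡ 4453
4453 * 3595 = 16008535 ≡ 5185
5185 * 2104 = 10909240 ≡ 727

727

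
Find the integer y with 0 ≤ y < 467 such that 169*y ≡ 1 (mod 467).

362

467 = 2*169 + 129
169 = 1*129 + 40
129 = 3*40 + 9
40 = 4*9 + 4
9 = 2*4 + 1
4 = 4*1 + 0
gcd(169, 467) = 1, so the inverse exists.
Back-substitute for 1:
1 = 1*9 − 2*4
  = −2*40 + 9*9
  = 9*129 − 29*40
  = −29*169 + 38*129
  = 38*467 − 105*169
So 169⁻¹ ≡ −105 ≡ 362 (mod 467).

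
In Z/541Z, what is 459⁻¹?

508

541 = 1·459 + 82
459 = 5·82 + 49
82 = 1·49 + 33
49 = 1·33 + 16
33 = 2·16 + 1
16 = 16·1 + 0
gcd(459, 541) = 1, so the inverse exists.
Bézout: 1 = 28·541 − 33·459.
So 459⁻¹ ≡ −33 ≡ 508 (mod 541).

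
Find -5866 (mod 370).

-5866 = -16*370 + 54, so -5866 ≡ 54 (mod 370).

54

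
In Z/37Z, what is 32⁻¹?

22

37 = 1·32 + 5
32 = 6·5 + 2
5 = 2·2 + 1
2 = 2·1 + 0
gcd(32, 37) = 1, so the inverse exists.
Bézout: 1 = 13·37 − 15·32.
So 32⁻¹ ≡ −15 ≡ 22 (mod 37).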